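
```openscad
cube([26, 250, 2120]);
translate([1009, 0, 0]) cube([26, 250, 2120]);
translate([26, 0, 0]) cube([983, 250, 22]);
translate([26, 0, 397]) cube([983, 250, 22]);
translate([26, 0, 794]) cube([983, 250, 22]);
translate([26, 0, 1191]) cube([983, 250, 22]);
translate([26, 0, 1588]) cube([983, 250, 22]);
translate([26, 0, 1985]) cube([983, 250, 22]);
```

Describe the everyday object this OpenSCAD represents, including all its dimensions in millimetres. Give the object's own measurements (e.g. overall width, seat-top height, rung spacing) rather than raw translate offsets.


An open bookshelf. Two side panels, each 26 mm thick, 250 mm deep and 2120 mm tall, stand 1035 mm apart (outside-to-outside). Between them sit 6 shelves, each 22 mm thick and 250 mm deep, spanning the full gap between the sides. The bottom shelf rests on the floor (its underside at z = 0) and the clear gap between one shelf's top and the next shelf's underside is 375 mm.


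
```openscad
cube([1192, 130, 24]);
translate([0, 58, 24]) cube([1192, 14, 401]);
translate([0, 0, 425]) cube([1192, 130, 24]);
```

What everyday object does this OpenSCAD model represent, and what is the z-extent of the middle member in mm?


An I-beam. The web height is 401 mm.

Two wide flanges with a thin centred web — an I-beam. Overall 449 mm minus two 24 mm flanges gives a web of 449 − 2·24 = 401 mm.


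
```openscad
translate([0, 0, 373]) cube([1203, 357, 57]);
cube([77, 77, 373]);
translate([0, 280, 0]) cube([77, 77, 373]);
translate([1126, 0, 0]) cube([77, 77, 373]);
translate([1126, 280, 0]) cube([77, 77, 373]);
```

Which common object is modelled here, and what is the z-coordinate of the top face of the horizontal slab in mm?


A bench. The seat-top height is 430 mm.

A long slab on four corner posts — a bench. The slab sits at z = 373 with thickness 57, so the top is 373 + 57 = 430 mm.


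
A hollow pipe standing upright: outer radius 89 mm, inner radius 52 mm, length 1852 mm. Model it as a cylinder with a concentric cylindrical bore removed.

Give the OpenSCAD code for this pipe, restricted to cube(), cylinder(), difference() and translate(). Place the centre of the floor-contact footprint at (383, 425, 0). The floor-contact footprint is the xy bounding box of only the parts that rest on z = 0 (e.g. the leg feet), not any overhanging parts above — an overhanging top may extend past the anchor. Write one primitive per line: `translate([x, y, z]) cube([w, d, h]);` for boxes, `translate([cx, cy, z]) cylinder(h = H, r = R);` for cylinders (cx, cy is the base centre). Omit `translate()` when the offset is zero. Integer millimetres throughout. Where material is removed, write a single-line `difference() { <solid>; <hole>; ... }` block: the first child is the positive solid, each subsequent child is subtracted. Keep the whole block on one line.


difference() { translate([383, 425, 0]) cylinder(h = 1852, r = 89); translate([383, 425, 0]) cylinder(h = 1852, r = 52); }


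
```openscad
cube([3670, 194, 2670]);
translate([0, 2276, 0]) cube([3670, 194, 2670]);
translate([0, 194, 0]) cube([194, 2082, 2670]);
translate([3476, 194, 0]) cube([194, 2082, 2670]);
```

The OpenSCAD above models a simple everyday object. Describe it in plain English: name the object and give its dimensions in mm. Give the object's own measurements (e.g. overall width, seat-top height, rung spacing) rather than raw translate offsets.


The wall frame of a small rectangular building: four walls, each 2670 mm tall and 194 mm thick, enclosing a footprint 3670 mm (x) by 2470 mm (y) outside-to-outside, with no floor or roof. The front and back walls (the −y and +y sides) span the full width; the two side walls fit between them.


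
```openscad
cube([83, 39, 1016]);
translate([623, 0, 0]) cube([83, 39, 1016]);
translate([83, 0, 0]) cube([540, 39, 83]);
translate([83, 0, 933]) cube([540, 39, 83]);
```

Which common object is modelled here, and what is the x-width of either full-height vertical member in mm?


A picture frame. The border width is 83 mm.

Four thin pieces enclosing a rectangular opening — a picture frame. The two full-height stiles are 1016 mm tall; the top rail sits at z = 933 and is 83 mm tall, so the border above the opening is 1016 − 933 = 83 mm, matching the stile x-width.


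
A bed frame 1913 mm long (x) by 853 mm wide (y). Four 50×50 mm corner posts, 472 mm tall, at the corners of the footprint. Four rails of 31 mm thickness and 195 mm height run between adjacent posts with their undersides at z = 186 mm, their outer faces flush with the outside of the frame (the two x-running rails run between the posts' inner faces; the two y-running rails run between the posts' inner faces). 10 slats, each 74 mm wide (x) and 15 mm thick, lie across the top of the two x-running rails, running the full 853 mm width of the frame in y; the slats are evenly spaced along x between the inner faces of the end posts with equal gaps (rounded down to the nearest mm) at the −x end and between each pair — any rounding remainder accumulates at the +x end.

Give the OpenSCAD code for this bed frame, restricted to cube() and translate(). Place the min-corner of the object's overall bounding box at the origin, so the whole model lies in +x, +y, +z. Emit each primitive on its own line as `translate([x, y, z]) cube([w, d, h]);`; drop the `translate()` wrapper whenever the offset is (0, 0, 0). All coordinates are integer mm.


cube([50, 50, 472]);
translate([0, 803, 0]) cube([50, 50, 472]);
translate([1863, 0, 0]) cube([50, 50, 472]);
translate([1863, 803, 0]) cube([50, 50, 472]);
translate([50, 0, 186]) cube([1813, 31, 195]);
translate([50, 822, 186]) cube([1813, 31, 195]);
translate([0, 50, 186]) cube([31, 753, 195]);
translate([1882, 50, 186]) cube([31, 753, 195]);
translate([147, 0, 381]) cube([74, 853, 15]);
translate([318, 0, 381]) cube([74, 853, 15]);
translate([489, 0, 381]) cube([74, 853, 15]);
translate([660, 0, 381]) cube([74, 853, 15]);
translate([831, 0, 381]) cube([74, 853, 15]);
translate([1002, 0, 381]) cube([74, 853, 15]);
translate([1173, 0, 381]) cube([74, 853, 15]);
translate([1344, 0, 381]) cube([74, 853, 15]);
translate([1515, 0, 381]) cube([74, 853, 15]);
translate([1686, 0, 381]) cube([74, 853, 15]);


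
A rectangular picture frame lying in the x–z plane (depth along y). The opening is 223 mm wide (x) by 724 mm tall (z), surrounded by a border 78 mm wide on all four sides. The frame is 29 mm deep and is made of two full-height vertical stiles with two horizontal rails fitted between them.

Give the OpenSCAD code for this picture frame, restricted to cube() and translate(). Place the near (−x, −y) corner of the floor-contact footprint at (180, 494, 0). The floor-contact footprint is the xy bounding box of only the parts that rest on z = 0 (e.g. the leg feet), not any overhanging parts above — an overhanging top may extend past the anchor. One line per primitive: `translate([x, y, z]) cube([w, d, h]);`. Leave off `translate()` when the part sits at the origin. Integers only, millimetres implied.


translate([180, 494, 0]) cube([78, 29, 880]);
translate([481, 494, 0]) cube([78, 29, 880]);
translate([258, 494, 0]) cube([223, 29, 78]);
translate([258, 494, 802]) cube([223, 29, 78]);


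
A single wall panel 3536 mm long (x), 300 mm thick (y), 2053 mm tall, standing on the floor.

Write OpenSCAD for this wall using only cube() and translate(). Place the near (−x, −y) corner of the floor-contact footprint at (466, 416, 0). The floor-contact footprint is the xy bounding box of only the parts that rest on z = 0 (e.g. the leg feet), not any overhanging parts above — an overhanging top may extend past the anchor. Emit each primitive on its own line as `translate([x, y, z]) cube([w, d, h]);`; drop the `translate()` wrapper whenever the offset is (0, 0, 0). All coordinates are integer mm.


translate([466, 416, 0]) cube([3536, 300, 2053]);


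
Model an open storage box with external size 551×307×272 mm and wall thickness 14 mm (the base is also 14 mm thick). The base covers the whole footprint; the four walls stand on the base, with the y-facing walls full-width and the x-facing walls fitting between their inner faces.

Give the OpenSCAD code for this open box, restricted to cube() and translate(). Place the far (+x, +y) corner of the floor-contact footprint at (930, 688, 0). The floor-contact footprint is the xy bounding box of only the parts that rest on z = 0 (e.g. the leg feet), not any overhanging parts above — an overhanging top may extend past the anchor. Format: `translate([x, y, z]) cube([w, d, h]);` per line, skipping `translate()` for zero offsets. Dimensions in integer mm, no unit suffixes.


translate([379, 381, 0]) cube([551, 307, 14]);
translate([379, 381, 14]) cube([551, 14, 258]);
translate([379, 674, 14]) cube([551, 14, 258]);
translate([379, 395, 14]) cube([14, 279, 258]);
translate([916, 395, 14]) cube([14, 279, 258]);


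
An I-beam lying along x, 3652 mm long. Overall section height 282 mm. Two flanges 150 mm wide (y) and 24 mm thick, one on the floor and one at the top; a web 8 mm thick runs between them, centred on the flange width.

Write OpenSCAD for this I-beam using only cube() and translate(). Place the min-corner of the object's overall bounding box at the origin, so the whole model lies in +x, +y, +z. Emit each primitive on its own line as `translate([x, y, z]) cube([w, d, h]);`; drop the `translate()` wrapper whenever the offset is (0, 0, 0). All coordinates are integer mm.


cube([3652, 150, 24]);
translate([0, 71, 24]) cube([3652, 8, 234]);
translate([0, 0, 258]) cube([3652, 150, 24]);


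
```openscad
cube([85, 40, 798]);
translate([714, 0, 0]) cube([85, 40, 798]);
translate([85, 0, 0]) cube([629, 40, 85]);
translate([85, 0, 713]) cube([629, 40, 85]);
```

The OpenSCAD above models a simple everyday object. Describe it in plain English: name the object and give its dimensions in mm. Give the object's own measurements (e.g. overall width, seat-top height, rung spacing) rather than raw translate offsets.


A rectangular picture frame lying in the x–z plane (depth along y). The opening is 629 mm wide (x) by 628 mm tall (z), surrounded by a border 85 mm wide on all four sides. The frame is 40 mm deep and is made of two full-height vertical stiles with two horizontal rails fitted between them.


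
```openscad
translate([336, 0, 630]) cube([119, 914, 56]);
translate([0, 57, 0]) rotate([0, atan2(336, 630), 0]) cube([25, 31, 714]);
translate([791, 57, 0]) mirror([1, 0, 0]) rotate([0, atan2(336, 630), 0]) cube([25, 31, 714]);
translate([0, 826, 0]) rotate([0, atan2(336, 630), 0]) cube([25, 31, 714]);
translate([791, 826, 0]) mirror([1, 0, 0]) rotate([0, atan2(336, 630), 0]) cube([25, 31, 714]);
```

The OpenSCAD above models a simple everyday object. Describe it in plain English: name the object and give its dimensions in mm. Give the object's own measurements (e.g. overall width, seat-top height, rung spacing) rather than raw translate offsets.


A sawhorse. A 119×914×56 mm beam (x, y, z) sits on two A-frame leg pairs. Each pair is two raked legs of 25×31 mm section (31 mm along y) splaying symmetrically in x. Each leg rises 630 mm vertically over 336 mm of horizontal reach and is 714 mm long along its own axis. Every leg's outer bottom edge rests on the floor and its outer top edge meets a bottom edge of the beam — the left legs (tilting toward +x) meet the beam's −x bottom edge, the right legs (their mirror images, tilting toward −x) meet its +x bottom edge — so the leg tops tuck under the beam, the beam's underside is 630 mm above the floor, and the feet are 791 mm apart outside-to-outside with the beam centred between them. The two leg pairs are set in 57 mm from either end of the beam.


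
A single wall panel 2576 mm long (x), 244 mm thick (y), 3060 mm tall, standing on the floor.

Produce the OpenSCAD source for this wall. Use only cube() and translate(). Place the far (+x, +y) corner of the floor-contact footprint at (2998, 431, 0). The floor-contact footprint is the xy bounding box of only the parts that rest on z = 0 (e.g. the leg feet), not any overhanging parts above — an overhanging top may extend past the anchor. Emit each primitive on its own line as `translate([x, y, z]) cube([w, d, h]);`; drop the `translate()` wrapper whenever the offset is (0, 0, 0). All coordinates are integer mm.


translate([422, 187, 0]) cube([2576, 244, 3060]);


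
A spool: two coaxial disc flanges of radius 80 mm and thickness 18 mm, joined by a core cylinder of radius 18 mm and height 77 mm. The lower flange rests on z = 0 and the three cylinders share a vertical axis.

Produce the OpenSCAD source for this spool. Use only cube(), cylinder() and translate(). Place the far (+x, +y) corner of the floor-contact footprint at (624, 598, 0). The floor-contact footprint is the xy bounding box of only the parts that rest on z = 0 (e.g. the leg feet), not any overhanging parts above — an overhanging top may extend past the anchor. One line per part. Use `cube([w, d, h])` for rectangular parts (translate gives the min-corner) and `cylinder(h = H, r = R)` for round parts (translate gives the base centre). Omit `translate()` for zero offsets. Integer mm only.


translate([544, 518, 0]) cylinder(h = 18, r = 80);
translate([544, 518, 18]) cylinder(h = 77, r = 18);
translate([544, 518, 95]) cylinder(h = 18, r = 80);


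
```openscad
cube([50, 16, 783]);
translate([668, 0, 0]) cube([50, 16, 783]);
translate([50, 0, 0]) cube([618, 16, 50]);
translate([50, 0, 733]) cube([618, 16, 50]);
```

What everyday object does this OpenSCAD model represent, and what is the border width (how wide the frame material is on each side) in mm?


A picture frame. The border width is 50 mm.

Four thin pieces enclosing a rectangular opening — a picture frame. The two full-height stiles are 783 mm tall; the top rail sits at z = 733 and is 50 mm tall, so the border above the opening is 783 − 733 = 50 mm, matching the stile x-width.


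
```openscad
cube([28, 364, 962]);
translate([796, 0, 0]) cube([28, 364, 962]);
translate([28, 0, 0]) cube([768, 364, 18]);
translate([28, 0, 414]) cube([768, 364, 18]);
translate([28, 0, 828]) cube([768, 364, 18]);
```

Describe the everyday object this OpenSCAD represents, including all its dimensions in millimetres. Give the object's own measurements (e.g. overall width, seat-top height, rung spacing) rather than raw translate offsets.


An open bookshelf. Two side panels, each 28 mm thick, 364 mm deep and 962 mm tall, stand 824 mm apart (outside-to-outside). Between them sit 3 shelves, each 18 mm thick and 364 mm deep, spanning the full gap between the sides. The bottom shelf rests on the floor (its underside at z = 0) and the clear gap between one shelf's top and the next shelf's underside is 396 mm.


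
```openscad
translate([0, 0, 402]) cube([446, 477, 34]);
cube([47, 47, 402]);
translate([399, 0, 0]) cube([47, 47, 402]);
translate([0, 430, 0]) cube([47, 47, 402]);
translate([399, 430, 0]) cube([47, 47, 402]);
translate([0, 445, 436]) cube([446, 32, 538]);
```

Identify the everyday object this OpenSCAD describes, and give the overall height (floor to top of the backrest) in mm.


A chair. The overall height is 974 mm.

A slab on four corner posts with a tall panel at the back — a chair. The seat slab sits at z = 402 with thickness 34, and the 538 mm backrest starts at the seat top, so the overall height is 402 + 34 + 538 = 974 mm.


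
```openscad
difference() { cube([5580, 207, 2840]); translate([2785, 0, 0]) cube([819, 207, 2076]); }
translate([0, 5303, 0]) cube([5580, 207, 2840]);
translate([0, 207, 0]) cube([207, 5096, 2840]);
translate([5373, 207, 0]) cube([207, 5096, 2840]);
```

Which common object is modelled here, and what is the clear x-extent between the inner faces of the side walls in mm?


A single room. The interior width is 5166 mm.

Four walls enclosing a rectangle with a door in the front wall — a room. Outside width 5580 minus two 207 mm walls gives 5166 mm.


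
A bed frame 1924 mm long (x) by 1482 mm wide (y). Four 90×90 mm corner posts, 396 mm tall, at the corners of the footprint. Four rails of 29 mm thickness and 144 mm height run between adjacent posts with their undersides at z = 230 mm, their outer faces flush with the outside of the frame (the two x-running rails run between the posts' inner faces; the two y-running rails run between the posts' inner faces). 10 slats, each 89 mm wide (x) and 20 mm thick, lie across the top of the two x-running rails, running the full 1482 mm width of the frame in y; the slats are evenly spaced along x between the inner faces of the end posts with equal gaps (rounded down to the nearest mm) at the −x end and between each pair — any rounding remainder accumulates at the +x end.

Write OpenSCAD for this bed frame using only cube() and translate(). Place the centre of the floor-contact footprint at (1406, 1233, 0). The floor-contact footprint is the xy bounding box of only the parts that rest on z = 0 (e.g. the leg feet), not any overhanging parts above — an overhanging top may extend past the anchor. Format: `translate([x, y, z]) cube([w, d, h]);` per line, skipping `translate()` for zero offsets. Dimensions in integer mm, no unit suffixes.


translate([444, 492, 0]) cube([90, 90, 396]);
translate([444, 1884, 0]) cube([90, 90, 396]);
translate([2278, 492, 0]) cube([90, 90, 396]);
translate([2278, 1884, 0]) cube([90, 90, 396]);
translate([534, 492, 230]) cube([1744, 29, 144]);
translate([534, 1945, 230]) cube([1744, 29, 144]);
translate([444, 582, 230]) cube([29, 1302, 144]);
translate([2339, 582, 230]) cube([29, 1302, 144]);
translate([611, 492, 374]) cube([89, 1482, 20]);
translate([777, 492, 374]) cube([89, 1482, 20]);
translate([943, 492, 374]) cube([89, 1482, 20]);
translate([1109, 492, 374]) cube([89, 1482, 20]);
translate([1275, 492, 374]) cube([89, 1482, 20]);
translate([1441, 492, 374]) cube([89, 1482, 20]);
translate([1607, 492, 374]) cube([89, 1482, 20]);
translate([1773, 492, 374]) cube([89, 1482, 20]);
translate([1939, 492, 374]) cube([89, 1482, 20]);
translate([2105, 492, 374]) cube([89, 1482, 20]);


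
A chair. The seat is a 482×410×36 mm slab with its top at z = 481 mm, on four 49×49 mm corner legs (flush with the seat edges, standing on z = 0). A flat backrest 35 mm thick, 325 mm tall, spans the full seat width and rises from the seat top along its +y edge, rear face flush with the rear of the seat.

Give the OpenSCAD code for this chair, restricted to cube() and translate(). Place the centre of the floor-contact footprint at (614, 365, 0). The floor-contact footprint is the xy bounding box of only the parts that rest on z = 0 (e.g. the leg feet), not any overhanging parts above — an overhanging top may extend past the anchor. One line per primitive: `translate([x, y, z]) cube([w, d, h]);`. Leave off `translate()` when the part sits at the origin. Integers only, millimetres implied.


translate([373, 160, 445]) cube([482, 410, 36]);
translate([373, 160, 0]) cube([49, 49, 445]);
translate([806, 160, 0]) cube([49, 49, 445]);
translate([373, 521, 0]) cube([49, 49, 445]);
translate([806, 521, 0]) cube([49, 49, 445]);
translate([373, 535, 481]) cube([482, 35, 325]);


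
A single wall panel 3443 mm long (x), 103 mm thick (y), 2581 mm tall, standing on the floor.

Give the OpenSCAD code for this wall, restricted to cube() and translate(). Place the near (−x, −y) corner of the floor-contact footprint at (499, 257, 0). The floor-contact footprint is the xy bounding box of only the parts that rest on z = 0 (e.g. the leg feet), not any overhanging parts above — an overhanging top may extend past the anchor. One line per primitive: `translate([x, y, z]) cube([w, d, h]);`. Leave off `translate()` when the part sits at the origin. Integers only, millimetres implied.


translate([499, 257, 0]) cube([3443, 103, 2581]);


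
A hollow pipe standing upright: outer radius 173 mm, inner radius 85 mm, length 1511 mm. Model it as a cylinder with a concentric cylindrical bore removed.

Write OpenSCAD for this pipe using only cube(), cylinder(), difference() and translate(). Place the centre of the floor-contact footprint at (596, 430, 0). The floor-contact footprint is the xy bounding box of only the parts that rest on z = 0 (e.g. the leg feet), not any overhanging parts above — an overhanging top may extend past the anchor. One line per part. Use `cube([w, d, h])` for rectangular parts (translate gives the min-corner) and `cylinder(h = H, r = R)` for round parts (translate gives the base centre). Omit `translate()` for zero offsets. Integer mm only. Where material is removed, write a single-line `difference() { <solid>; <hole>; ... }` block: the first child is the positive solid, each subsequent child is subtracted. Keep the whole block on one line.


difference() { translate([596, 430, 0]) cylinder(h = 1511, r = 173); translate([596, 430, 0]) cylinder(h = 1511, r = 85); }


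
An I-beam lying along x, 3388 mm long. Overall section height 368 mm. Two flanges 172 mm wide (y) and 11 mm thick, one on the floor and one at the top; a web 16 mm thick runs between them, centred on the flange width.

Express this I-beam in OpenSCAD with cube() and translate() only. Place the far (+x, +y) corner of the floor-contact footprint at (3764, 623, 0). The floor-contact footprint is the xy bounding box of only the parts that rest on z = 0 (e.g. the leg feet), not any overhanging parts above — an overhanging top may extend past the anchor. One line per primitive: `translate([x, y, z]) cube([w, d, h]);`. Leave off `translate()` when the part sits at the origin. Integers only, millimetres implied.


translate([376, 451, 0]) cube([3388, 172, 11]);
translate([376, 529, 11]) cube([3388, 16, 346]);
translate([376, 451, 357]) cube([3388, 172, 11]);


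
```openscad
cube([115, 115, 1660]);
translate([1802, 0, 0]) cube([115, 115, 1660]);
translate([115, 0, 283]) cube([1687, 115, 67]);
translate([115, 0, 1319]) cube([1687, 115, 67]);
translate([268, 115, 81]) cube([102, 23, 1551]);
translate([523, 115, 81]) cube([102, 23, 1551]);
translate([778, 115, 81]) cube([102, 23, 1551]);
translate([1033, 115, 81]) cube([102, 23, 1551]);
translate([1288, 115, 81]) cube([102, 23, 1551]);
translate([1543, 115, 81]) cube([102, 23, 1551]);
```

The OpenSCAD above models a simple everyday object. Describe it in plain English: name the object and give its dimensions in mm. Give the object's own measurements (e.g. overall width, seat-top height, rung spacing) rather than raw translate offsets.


A fence section. Two 115×115 mm posts, 1660 mm tall, stand on the floor with a clear span of 1687 mm between their inner faces. Two horizontal rails of 115×67 mm section span the gap between the posts with their undersides at z = 283 mm and z = 1319 mm, flush with the posts' −y face. 6 pickets, each 102 mm wide, 23 mm thick and 1551 mm tall, are fixed to the +y face of the rails with their bottoms at z = 81 mm, spaced across the span with a 153 mm gap after the −x post and between neighbouring pickets, with 157 mm left before the +x post.


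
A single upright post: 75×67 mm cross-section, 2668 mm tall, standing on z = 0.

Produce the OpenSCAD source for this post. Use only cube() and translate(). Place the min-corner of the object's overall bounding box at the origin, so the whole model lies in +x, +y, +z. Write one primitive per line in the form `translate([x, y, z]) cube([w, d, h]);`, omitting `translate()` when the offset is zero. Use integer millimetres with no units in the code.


cube([75, 67, 2668]);


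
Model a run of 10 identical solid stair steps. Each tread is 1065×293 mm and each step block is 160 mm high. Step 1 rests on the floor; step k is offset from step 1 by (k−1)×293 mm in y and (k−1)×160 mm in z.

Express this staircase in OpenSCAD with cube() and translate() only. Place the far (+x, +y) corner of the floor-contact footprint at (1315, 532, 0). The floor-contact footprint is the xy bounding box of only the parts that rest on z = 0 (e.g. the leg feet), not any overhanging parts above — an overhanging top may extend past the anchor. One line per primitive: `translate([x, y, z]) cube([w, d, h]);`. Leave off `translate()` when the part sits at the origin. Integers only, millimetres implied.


translate([250, 239, 0]) cube([1065, 293, 160]);
translate([250, 532, 160]) cube([1065, 293, 160]);
translate([250, 825, 320]) cube([1065, 293, 160]);
translate([250, 1118, 480]) cube([1065, 293, 160]);
translate([250, 1411, 640]) cube([1065, 293, 160]);
translate([250, 1704, 800]) cube([1065, 293, 160]);
translate([250, 1997, 960]) cube([1065, 293, 160]);
translate([250, 2290, 1120]) cube([1065, 293, 160]);
translate([250, 2583, 1280]) cube([1065, 293, 160]);
translate([250, 2876, 1440]) cube([1065, 293, 160]);


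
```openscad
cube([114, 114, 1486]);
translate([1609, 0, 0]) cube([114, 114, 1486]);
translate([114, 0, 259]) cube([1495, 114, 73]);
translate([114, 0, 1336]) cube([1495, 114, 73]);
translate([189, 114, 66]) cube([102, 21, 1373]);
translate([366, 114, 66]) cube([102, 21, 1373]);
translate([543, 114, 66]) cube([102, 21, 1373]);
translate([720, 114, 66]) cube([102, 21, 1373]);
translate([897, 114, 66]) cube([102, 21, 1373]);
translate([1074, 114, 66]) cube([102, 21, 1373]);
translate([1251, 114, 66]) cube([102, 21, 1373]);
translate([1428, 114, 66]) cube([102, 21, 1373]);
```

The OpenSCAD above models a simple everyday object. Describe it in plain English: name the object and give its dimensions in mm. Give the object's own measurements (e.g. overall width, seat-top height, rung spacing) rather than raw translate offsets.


A fence section. Two 114×114 mm posts, 1486 mm tall, stand on the floor with a clear span of 1495 mm between their inner faces. Two horizontal rails of 114×73 mm section span the gap between the posts with their undersides at z = 259 mm and z = 1336 mm, flush with the posts' −y face. 8 pickets, each 102 mm wide, 21 mm thick and 1373 mm tall, are fixed to the +y face of the rails with their bottoms at z = 66 mm, spaced across the span with a 75 mm gap after the −x post and between neighbouring pickets, with 79 mm left before the +x post.


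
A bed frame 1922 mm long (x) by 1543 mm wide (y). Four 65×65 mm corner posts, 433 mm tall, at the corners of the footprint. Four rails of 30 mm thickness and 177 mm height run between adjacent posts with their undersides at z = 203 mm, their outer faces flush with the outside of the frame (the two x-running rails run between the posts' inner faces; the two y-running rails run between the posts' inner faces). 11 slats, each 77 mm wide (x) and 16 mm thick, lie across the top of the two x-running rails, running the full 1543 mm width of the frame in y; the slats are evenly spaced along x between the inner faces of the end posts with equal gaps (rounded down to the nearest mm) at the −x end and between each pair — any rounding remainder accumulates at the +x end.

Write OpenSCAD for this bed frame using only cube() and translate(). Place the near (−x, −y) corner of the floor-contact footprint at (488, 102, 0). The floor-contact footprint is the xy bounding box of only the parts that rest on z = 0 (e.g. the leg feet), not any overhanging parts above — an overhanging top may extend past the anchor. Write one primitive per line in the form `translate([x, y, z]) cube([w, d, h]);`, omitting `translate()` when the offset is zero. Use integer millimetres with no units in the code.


translate([488, 102, 0]) cube([65, 65, 433]);
translate([488, 1580, 0]) cube([65, 65, 433]);
translate([2345, 102, 0]) cube([65, 65, 433]);
translate([2345, 1580, 0]) cube([65, 65, 433]);
translate([553, 102, 203]) cube([1792, 30, 177]);
translate([553, 1615, 203]) cube([1792, 30, 177]);
translate([488, 167, 203]) cube([30, 1413, 177]);
translate([2380, 167, 203]) cube([30, 1413, 177]);
translate([631, 102, 380]) cube([77, 1543, 16]);
translate([786, 102, 380]) cube([77, 1543, 16]);
translate([941, 102, 380]) cube([77, 1543, 16]);
translate([1096, 102, 380]) cube([77, 1543, 16]);
translate([1251, 102, 380]) cube([77, 1543, 16]);
translate([1406, 102, 380]) cube([77, 1543, 16]);
translate([1561, 102, 380]) cube([77, 1543, 16]);
translate([1716, 102, 380]) cube([77, 1543, 16]);
translate([1871, 102, 380]) cube([77, 1543, 16]);
translate([2026, 102, 380]) cube([77, 1543, 16]);
translate([2181, 102, 380]) cube([77, 1543, 16]);


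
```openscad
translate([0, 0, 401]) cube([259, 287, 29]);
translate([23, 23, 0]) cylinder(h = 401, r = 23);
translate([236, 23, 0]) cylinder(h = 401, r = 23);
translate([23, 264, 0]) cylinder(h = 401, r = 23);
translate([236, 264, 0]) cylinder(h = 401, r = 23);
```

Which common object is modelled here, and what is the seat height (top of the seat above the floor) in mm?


A stool. The seat height is 430 mm.

A 259×287×29 slab at z = 401 on four corner cylinders — a stool. The seat top is 401 + 29 = 430 mm.


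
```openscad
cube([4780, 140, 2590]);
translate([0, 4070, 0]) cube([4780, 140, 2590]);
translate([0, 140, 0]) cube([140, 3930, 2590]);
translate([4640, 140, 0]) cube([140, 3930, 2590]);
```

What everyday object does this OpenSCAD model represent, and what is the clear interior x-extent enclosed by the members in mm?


A house (or room) frame. The interior width is 4500 mm.

Four 2590 mm walls enclosing a rectangle with no floor or roof — a room or house frame. Outside width is 4780 mm and wall thickness is 140 mm, so the interior width is 4780 − 2 × 140 = 4500 mm.


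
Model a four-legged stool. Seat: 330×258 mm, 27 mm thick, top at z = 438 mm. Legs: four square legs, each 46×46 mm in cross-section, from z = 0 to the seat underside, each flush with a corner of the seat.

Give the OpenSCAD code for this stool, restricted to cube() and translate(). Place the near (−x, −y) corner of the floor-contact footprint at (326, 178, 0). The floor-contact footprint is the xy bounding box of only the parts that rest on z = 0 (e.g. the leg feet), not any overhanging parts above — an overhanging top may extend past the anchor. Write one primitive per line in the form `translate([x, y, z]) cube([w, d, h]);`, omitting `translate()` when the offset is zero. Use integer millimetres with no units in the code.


// leg_h = 438 - 27 = 411
translate([326, 178, 411]) cube([330, 258, 27]);
translate([326, 178, 0]) cube([46, 46, 411]);
translate([610, 178, 0]) cube([46, 46, 411]);
translate([326, 390, 0]) cube([46, 46, 411]);
translate([610, 390, 0]) cube([46, 46, 411]);


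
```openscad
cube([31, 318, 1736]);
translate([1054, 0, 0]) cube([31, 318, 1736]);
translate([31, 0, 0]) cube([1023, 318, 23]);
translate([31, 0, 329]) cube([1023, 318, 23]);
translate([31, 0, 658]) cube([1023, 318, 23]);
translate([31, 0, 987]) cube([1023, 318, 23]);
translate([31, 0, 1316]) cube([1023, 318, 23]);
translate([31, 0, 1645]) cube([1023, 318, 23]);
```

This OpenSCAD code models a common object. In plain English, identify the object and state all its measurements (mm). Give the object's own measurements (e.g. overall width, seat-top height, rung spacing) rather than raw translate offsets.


An open bookshelf. Two side panels, each 31 mm thick, 318 mm deep and 1736 mm tall, stand 1085 mm apart (outside-to-outside). Between them sit 6 shelves, each 23 mm thick and 318 mm deep, spanning the full gap between the sides. The bottom shelf rests on the floor (its underside at z = 0) and the clear gap between one shelf's top and the next shelf's underside is 306 mm.


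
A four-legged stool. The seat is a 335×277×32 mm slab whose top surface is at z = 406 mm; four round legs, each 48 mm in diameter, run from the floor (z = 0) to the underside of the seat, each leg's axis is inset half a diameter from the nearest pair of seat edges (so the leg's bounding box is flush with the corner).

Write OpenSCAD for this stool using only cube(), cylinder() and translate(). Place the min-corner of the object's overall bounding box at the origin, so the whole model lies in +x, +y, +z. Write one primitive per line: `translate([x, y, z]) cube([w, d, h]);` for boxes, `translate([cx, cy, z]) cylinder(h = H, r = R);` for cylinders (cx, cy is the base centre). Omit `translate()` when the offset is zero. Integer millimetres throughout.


translate([0, 0, 374]) cube([335, 277, 32]);
translate([24, 24, 0]) cylinder(h = 374, r = 24);
translate([311, 24, 0]) cylinder(h = 374, r = 24);
translate([24, 253, 0]) cylinder(h = 374, r = 24);
translate([311, 253, 0]) cylinder(h = 374, r = 24);


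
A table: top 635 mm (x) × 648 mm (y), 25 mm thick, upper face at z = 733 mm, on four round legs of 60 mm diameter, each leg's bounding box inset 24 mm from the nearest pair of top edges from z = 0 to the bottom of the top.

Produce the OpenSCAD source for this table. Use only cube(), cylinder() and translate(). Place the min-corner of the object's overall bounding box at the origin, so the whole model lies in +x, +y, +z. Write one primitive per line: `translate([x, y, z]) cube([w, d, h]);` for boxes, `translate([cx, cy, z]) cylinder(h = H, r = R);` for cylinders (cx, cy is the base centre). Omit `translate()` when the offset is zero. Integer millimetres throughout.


translate([0, 0, 708]) cube([635, 648, 25]);
translate([54, 54, 0]) cylinder(h = 708, r = 30);
translate([581, 54, 0]) cylinder(h = 708, r = 30);
translate([54, 594, 0]) cylinder(h = 708, r = 30);
translate([581, 594, 0]) cylinder(h = 708, r = 30);


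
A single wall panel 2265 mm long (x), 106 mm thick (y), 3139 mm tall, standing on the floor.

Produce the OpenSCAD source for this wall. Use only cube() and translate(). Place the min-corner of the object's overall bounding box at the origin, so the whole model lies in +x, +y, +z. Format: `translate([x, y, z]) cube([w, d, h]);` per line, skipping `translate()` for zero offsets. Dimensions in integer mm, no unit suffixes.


cube([2265, 106, 3139]);


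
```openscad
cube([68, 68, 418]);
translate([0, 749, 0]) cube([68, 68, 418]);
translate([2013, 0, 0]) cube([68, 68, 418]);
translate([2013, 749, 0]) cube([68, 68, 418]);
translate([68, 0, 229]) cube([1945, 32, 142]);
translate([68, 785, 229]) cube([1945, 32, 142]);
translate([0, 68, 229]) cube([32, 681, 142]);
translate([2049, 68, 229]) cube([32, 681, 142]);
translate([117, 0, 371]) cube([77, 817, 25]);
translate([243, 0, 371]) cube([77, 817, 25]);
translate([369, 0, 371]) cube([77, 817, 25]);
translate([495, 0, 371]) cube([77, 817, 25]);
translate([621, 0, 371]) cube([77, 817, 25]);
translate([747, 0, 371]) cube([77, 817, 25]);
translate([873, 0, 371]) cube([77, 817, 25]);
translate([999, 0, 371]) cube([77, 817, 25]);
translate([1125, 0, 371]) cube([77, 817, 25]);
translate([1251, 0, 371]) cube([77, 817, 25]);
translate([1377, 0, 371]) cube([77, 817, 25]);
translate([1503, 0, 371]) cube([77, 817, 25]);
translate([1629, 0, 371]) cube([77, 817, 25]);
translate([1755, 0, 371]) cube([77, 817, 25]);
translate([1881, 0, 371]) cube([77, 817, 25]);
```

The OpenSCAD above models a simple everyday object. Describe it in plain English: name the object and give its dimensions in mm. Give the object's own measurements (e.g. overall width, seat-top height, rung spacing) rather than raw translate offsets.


A bed frame 2081 mm long (x) by 817 mm wide (y). Four 68×68 mm corner posts, 418 mm tall, at the corners of the footprint. Four rails of 32 mm thickness and 142 mm height run between adjacent posts with their undersides at z = 229 mm, their outer faces flush with the outside of the frame (the two x-running rails run between the posts' inner faces; the two y-running rails run between the posts' inner faces). 15 slats, each 77 mm wide (x) and 25 mm thick, lie across the top of the two x-running rails, running the full 817 mm width of the frame in y; along x they sit between the end posts with a 49 mm gap after the −x posts and between neighbouring slats, leaving 55 mm before the +x posts.


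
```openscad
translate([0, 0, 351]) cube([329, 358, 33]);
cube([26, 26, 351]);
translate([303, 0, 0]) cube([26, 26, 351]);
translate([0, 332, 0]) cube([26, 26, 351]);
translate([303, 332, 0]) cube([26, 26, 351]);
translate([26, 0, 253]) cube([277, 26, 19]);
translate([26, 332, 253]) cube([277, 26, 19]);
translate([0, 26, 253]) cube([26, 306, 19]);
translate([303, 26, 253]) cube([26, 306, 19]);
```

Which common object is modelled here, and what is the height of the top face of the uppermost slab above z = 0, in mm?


A stool. The seat height is 384 mm.

A 329×358×33 slab at z = 351 on four corner posts — a stool. The seat top is 351 + 33 = 384 mm.


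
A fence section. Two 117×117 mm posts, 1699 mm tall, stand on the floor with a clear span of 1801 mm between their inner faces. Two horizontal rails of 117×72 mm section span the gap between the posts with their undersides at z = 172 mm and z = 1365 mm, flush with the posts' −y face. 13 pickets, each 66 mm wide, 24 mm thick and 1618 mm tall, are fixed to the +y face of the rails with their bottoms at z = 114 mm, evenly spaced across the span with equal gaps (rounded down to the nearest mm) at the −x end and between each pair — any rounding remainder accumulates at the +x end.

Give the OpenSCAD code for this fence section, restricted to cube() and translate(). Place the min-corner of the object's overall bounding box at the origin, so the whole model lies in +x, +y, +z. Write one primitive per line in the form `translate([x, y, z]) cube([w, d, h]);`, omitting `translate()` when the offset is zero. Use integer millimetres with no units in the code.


cube([117, 117, 1699]);
translate([1918, 0, 0]) cube([117, 117, 1699]);
translate([117, 0, 172]) cube([1801, 117, 72]);
translate([117, 0, 1365]) cube([1801, 117, 72]);
translate([184, 117, 114]) cube([66, 24, 1618]);
translate([317, 117, 114]) cube([66, 24, 1618]);
translate([450, 117, 114]) cube([66, 24, 1618]);
translate([583, 117, 114]) cube([66, 24, 1618]);
translate([716, 117, 114]) cube([66, 24, 1618]);
translate([849, 117, 114]) cube([66, 24, 1618]);
translate([982, 117, 114]) cube([66, 24, 1618]);
translate([1115, 117, 114]) cube([66, 24, 1618]);
translate([1248, 117, 114]) cube([66, 24, 1618]);
translate([1381, 117, 114]) cube([66, 24, 1618]);
translate([1514, 117, 114]) cube([66, 24, 1618]);
translate([1647, 117, 114]) cube([66, 24, 1618]);
translate([1780, 117, 114]) cube([66, 24, 1618]);


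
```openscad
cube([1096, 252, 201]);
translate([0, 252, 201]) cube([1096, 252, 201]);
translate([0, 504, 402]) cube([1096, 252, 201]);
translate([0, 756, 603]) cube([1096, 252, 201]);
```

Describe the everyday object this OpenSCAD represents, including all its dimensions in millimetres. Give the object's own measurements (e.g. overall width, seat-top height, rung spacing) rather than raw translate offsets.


A straight staircase of 4 solid steps. Each step is 1096 mm wide (x), 252 mm deep (y, the going) and 201 mm tall (the rise). The first step rests on the floor; each subsequent step sits one going further in +y and one rise higher in +z, directly behind and above the previous step with no overlap.


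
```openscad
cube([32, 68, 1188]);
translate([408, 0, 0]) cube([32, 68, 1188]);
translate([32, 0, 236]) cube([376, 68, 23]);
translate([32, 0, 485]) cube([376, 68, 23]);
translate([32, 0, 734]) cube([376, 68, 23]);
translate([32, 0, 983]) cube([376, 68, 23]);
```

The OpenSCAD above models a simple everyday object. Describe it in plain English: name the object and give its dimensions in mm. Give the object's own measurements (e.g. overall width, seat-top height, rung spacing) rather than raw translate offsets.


A straight ladder. Two 32×68 mm vertical rails, 1188 mm tall, stand 440 mm apart (outside-to-outside) with their front faces coplanar on the −y side. 4 rungs, each 68 mm deep and 23 mm tall, span between the inner faces of the rails, front faces flush with the rails. The lowest rung's underside is at z = 236 mm and rungs are spaced 249 mm apart (underside to underside).


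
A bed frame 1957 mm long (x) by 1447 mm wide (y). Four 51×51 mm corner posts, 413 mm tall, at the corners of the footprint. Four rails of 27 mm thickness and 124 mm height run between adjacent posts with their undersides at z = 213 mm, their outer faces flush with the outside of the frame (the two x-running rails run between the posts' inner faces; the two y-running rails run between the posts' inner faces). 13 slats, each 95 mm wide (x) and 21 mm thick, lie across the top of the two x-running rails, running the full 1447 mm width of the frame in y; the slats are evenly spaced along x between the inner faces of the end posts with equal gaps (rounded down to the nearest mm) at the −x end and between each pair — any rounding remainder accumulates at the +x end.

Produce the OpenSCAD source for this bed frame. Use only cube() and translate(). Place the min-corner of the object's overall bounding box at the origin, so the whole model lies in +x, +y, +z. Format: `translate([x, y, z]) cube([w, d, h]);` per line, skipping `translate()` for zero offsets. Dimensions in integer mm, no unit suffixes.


cube([51, 51, 413]);
translate([0, 1396, 0]) cube([51, 51, 413]);
translate([1906, 0, 0]) cube([51, 51, 413]);
translate([1906, 1396, 0]) cube([51, 51, 413]);
translate([51, 0, 213]) cube([1855, 27, 124]);
translate([51, 1420, 213]) cube([1855, 27, 124]);
translate([0, 51, 213]) cube([27, 1345, 124]);
translate([1930, 51, 213]) cube([27, 1345, 124]);
translate([95, 0, 337]) cube([95, 1447, 21]);
translate([234, 0, 337]) cube([95, 1447, 21]);
translate([373, 0, 337]) cube([95, 1447, 21]);
translate([512, 0, 337]) cube([95, 1447, 21]);
translate([651, 0, 337]) cube([95, 1447, 21]);
translate([790, 0, 337]) cube([95, 1447, 21]);
translate([929, 0, 337]) cube([95, 1447, 21]);
translate([1068, 0, 337]) cube([95, 1447, 21]);
translate([1207, 0, 337]) cube([95, 1447, 21]);
translate([1346, 0, 337]) cube([95, 1447, 21]);
translate([1485, 0, 337]) cube([95, 1447, 21]);
translate([1624, 0, 337]) cube([95, 1447, 21]);
translate([1763, 0, 337]) cube([95, 1447, 21]);
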